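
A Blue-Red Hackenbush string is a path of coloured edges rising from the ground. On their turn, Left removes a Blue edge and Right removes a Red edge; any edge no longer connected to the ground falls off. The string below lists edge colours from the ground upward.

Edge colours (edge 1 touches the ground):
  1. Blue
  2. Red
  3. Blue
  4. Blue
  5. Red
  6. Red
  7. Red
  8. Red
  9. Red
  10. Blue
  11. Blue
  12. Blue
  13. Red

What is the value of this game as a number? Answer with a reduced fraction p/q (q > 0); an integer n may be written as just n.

3101/4096

Prefix values for Blue Red Blue Blue Red Red Red Red Red Blue Blue Blue Red via {L|R} + simplicity:
B: Left { 0 }, Right { — } → simplest 1
BR: Left { 0 }, Right { 1 } → simplest 1/2
BRB: Left { 0, 1/2 }, Right { 1 } → simplest 3/4
BRBB: Left { 0, 1/2, 3/4 }, Right { 1 } → simplest 7/8
BRBBR: Left { 0, 1/2, 3/4 }, Right { 7/8, 1 } → simplest 13/16
BRBBRR: Left { 0, 1/2, 3/4 }, Right { 13/16, 7/8, 1 } → simplest 25/32
BRBBRRR: Left { 0, 1/2, 3/4 }, Right { 25/32, 13/16, 7/8, 1 } → simplest 49/64
BRBBRRRR: Left { 0, 1/2, 3/4 }, Right { 49/64, 25/32, 13/16, 7/8, 1 } → simplest 97/128
BRBBRRRRR: Left { 0, 1/2, 3/4 }, Right { 97/128, 49/64, 25/32, 13/16, 7/8, 1 } → simplest 193/256
BRBBRRRRRB: Left { 0, 1/2, 3/4, 193/256 }, Right { 97/128, 49/64, 25/32, 13/16, 7/8, 1 } → simplest 387/512
BRBBRRRRRBB: Left { 0, 1/2, 3/4, 193/256, 387/512 }, Right { 97/128, 49/64, 25/32, 13/16, 7/8, 1 } → simplest 775/1024
BRBBRRRRRBBB: Left { 0, 1/2, 3/4, 193/256, 387/512, 775/1024 }, Right { 97/128, 49/64, 25/32, 13/16, 7/8, 1 } → simplest 1551/2048
BRBBRRRRRBBBR: Left { 0, 1/2, 3/4, 193/256, 387/512, 775/1024 }, Right { 1551/2048, 97/128, 49/64, 25/32, 13/16, 7/8, 1 } → simplest 3101/4096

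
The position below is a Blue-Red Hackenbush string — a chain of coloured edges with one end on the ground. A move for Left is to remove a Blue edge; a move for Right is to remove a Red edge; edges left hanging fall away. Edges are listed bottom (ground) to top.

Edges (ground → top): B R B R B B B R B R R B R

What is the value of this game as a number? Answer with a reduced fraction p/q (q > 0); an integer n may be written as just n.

Recurse on prefixes of the 13-edge string B R B R B B B R B R R B R:
step 1: add B to get B; options L={ 0 } R={ ∅ } => 1
step 2: add R to get BR; options L={ 0 } R={ 1 } => 1/2
step 3: add B to get BRB; options L={ 0,1/2 } R={ 1 } => 3/4
step 4: add R to get BRBR; options L={ 0,1/2 } R={ 3/4,1 } => 5/8
step 5: add B to get BRBRB; options L={ 0,1/2,5/8 } R={ 3/4,1 } => 11/16
step 6: add B to get BRBRBB; options L={ 0,1/2,5/8,11/16 } R={ 3/4,1 } => 23/32
step 7: add B to get BRBRBBB; options L={ 0,1/2,5/8,11/16,23/32 } R={ 3/4,1 } => 47/64
step 8: add R to get BRBRBBBR; options L={ 0,1/2,5/8,11/16,23/32 } R={ 47/64,3/4,1 } => 93/128
step 9: add B to get BRBRBBBRB; options L={ 0,1/2,5/8,11/16,23/32,93/128 } R={ 47/64,3/4,1 } => 187/256
step 10: add R to get BRBRBBBRBR; options L={ 0,1/2,5/8,11/16,23/32,93/128 } R={ 187/256,47/64,3/4,1 } => 373/512
step 11: add R to get BRBRBBBRBRR; options L={ 0,1/2,5/8,11/16,23/32,93/128 } R={ 373/512,187/256,47/64,3/4,1 } => 745/1024
step 12: add B to get BRBRBBBRBRRB; options L={ 0,1/2,5/8,11/16,23/32,93/128,745/1024 } R={ 373/512,187/256,47/64,3/4,1 } => 1491/2048
step 13: add R to get BRBRBBBRBRRBR; options L={ 0,1/2,5/8,11/16,23/32,93/128,745/1024 } R={ 1491/2048,373/512,187/256,47/64,3/4,1 } => 2981/4096

2981/4096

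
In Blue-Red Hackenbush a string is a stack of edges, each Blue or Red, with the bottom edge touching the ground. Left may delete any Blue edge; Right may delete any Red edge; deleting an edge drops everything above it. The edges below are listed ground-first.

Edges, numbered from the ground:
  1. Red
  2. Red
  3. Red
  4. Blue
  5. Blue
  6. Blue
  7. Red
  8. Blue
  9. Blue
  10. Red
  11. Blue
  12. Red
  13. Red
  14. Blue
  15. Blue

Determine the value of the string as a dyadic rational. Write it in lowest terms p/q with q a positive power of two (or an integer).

Prefix values for Red Red Red Blue Blue Blue Red Blue Blue Red Blue Red Red Blue Blue via {L|R} + simplicity:
edge 1 of 15 (Red): { none | 0 } — -1
edge 2 of 15 (Red): { none | -1,0 } — -2
edge 3 of 15 (Red): { none | -2,-1,0 } — -3
edge 4 of 15 (Blue): { -3 | -2,-1,0 } — -5/2
edge 5 of 15 (Blue): { -3,-5/2 | -2,-1,0 } — -9/4
edge 6 of 15 (Blue): { -3,-5/2,-9/4 | -2,-1,0 } — -17/8
edge 7 of 15 (Red): { -3,-5/2,-9/4 | -17/8,-2,-1,0 } — -35/16
edge 8 of 15 (Blue): { -3,-5/2,-9/4,-35/16 | -17/8,-2,-1,0 } — -69/32
edge 9 of 15 (Blue): { -3,-5/2,-9/4,-35/16,-69/32 | -17/8,-2,-1,0 } — -137/64
edge 10 of 15 (Red): { -3,-5/2,-9/4,-35/16,-69/32 | -137/64,-17/8,-2,-1,0 } — -275/128
edge 11 of 15 (Blue): { -3,-5/2,-9/4,-35/16,-69/32,-275/128 | -137/64,-17/8,-2,-1,0 } — -549/256
edge 12 of 15 (Red): { -3,-5/2,-9/4,-35/16,-69/32,-275/128 | -549/256,-137/64,-17/8,-2,-1,0 } — -1099/512
edge 13 of 15 (Red): { -3,-5/2,-9/4,-35/16,-69/32,-275/128 | -1099/512,-549/256,-137/64,-17/8,-2,-1,0 } — -2199/1024
edge 14 of 15 (Blue): { -3,-5/2,-9/4,-35/16,-69/32,-275/128,-2199/1024 | -1099/512,-549/256,-137/64,-17/8,-2,-1,0 } — -4397/2048
edge 15 of 15 (Blue): { -3,-5/2,-9/4,-35/16,-69/32,-275/128,-2199/1024,-4397/2048 | -1099/512,-549/256,-137/64,-17/8,-2,-1,0 } — -8793/4096

-8793/4096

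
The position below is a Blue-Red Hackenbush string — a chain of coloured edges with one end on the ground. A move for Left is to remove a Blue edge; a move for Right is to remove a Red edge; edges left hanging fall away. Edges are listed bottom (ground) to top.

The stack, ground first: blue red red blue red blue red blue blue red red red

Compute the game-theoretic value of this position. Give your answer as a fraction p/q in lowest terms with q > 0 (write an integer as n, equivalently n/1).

689/2048

Prefix values for blue red red blue red blue red blue blue red red red via {L|R} + simplicity:
step 1: add blue to get b; options L={ 0 } R={ ∅ } — 1
step 2: add red to get br; options L={ 0 } R={ 1 } — 1/2
step 3: add red to get brr; options L={ 0 } R={ 1/2, 1 } — 1/4
step 4: add blue to get brrb; options L={ 0, 1/4 } R={ 1/2, 1 } — 3/8
step 5: add red to get brrbr; options L={ 0, 1/4 } R={ 3/8, 1/2, 1 } — 5/16
step 6: add blue to get brrbrb; options L={ 0, 1/4, 5/16 } R={ 3/8, 1/2, 1 } — 11/32
step 7: add red to get brrbrbr; options L={ 0, 1/4, 5/16 } R={ 11/32, 3/8, 1/2, 1 } — 21/64
step 8: add blue to get brrbrbrb; options L={ 0, 1/4, 5/16, 21/64 } R={ 11/32, 3/8, 1/2, 1 } — 43/128
step 9: add blue to get brrbrbrbb; options L={ 0, 1/4, 5/16, 21/64, 43/128 } R={ 11/32, 3/8, 1/2, 1 } — 87/256
step 10: add red to get brrbrbrbbr; options L={ 0, 1/4, 5/16, 21/64, 43/128 } R={ 87/256, 11/32, 3/8, 1/2, 1 } — 173/512
step 11: add red to get brrbrbrbbrr; options L={ 0, 1/4, 5/16, 21/64, 43/128 } R={ 173/512, 87/256, 11/32, 3/8, 1/2, 1 } — 345/1024
step 12: add red to get brrbrbrbbrrr; options L={ 0, 1/4, 5/16, 21/64, 43/128 } R={ 345/1024, 173/512, 87/256, 11/32, 3/8, 1/2, 1 } — 689/2048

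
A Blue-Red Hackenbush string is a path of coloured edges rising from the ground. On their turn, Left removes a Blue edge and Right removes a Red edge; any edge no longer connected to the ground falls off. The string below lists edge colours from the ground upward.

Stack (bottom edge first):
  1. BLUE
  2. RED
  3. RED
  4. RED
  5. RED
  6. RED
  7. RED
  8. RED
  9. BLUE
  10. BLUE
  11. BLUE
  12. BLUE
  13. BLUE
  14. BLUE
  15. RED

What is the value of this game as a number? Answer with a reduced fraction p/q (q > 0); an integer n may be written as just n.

value(B) = { 0 | — } = 1
value(BR) = { 0 | 1 } = 1/2
value(BRR) = { 0 | 1/2, 1 } = 1/4
value(BRRR) = { 0 | 1/4, 1/2, 1 } = 1/8
value(BRRRR) = { 0 | 1/8, 1/4, 1/2, 1 } = 1/16
value(BRRRRR) = { 0 | 1/16, 1/8, 1/4, 1/2, 1 } = 1/32
value(BRRRRRR) = { 0 | 1/32, 1/16, 1/8, 1/4, 1/2, 1 } = 1/64
value(BRRRRRRR) = { 0 | 1/64, 1/32, 1/16, 1/8, 1/4, 1/2, 1 } = 1/128
value(BRRRRRRRB) = { 0, 1/128 | 1/64, 1/32, 1/16, 1/8, 1/4, 1/2, 1 } = 3/256
value(BRRRRRRRBB) = { 0, 1/128, 3/256 | 1/64, 1/32, 1/16, 1/8, 1/4, 1/2, 1 } = 7/512
value(BRRRRRRRBBB) = { 0, 1/128, 3/256, 7/512 | 1/64, 1/32, 1/16, 1/8, 1/4, 1/2, 1 } = 15/1024
value(BRRRRRRRBBBB) = { 0, 1/128, 3/256, 7/512, 15/1024 | 1/64, 1/32, 1/16, 1/8, 1/4, 1/2, 1 } = 31/2048
value(BRRRRRRRBBBBB) = { 0, 1/128, 3/256, 7/512, 15/1024, 31/2048 | 1/64, 1/32, 1/16, 1/8, 1/4, 1/2, 1 } = 63/4096
value(BRRRRRRRBBBBBB) = { 0, 1/128, 3/256, 7/512, 15/1024, 31/2048, 63/4096 | 1/64, 1/32, 1/16, 1/8, 1/4, 1/2, 1 } = 127/8192
value(BRRRRRRRBBBBBBR) = { 0, 1/128, 3/256, 7/512, 15/1024, 31/2048, 63/4096 | 127/8192, 1/64, 1/32, 1/16, 1/8, 1/4, 1/2, 1 } = 253/16384

253/16384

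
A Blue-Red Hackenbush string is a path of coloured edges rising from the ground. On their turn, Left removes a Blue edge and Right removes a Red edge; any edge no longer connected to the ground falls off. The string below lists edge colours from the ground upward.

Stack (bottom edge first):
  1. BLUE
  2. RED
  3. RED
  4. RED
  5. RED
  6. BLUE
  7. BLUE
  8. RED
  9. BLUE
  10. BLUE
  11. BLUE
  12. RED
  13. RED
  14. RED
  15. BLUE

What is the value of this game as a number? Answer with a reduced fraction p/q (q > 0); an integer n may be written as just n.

1763/16384

Prefix values for BLUE RED RED RED RED BLUE BLUE RED BLUE BLUE BLUE RED RED RED BLUE via {L|R} + simplicity:
1 of 15 · B · max L 0 · min R +∞ -> 1
2 of 15 · BR · max L 0 · min R 1 -> 1/2
3 of 15 · BRR · max L 0 · min R 1/2 -> 1/4
4 of 15 · BRRR · max L 0 · min R 1/4 -> 1/8
5 of 15 · BRRRR · max L 0 · min R 1/8 -> 1/16
6 of 15 · BRRRRB · max L 1/16 · min R 1/8 -> 3/32
7 of 15 · BRRRRBB · max L 3/32 · min R 1/8 -> 7/64
8 of 15 · BRRRRBBR · max L 3/32 · min R 7/64 -> 13/128
9 of 15 · BRRRRBBRB · max L 13/128 · min R 7/64 -> 27/256
10 of 15 · BRRRRBBRBB · max L 27/256 · min R 7/64 -> 55/512
11 of 15 · BRRRRBBRBBB · max L 55/512 · min R 7/64 -> 111/1024
12 of 15 · BRRRRBBRBBBR · max L 55/512 · min R 111/1024 -> 221/2048
13 of 15 · BRRRRBBRBBBRR · max L 55/512 · min R 221/2048 -> 441/4096
14 of 15 · BRRRRBBRBBBRRR · max L 55/512 · min R 441/4096 -> 881/8192
15 of 15 · BRRRRBBRBBBRRRB · max L 881/8192 · min R 441/4096 -> 1763/16384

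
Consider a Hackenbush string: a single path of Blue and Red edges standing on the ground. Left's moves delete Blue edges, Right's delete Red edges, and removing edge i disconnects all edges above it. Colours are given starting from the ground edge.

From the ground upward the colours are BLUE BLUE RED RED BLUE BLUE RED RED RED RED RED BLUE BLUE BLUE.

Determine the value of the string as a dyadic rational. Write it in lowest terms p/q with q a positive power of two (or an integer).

5647/4096

Recurse on prefixes of the 14-edge string BLUE BLUE RED RED BLUE BLUE RED RED RED RED RED BLUE BLUE BLUE:
1 of 14 · B · max L 0 · min R +∞ -> 1
2 of 14 · BB · max L 1 · min R +∞ -> 2
3 of 14 · BBR · max L 1 · min R 2 -> 3/2
4 of 14 · BBRR · max L 1 · min R 3/2 -> 5/4
5 of 14 · BBRRB · max L 5/4 · min R 3/2 -> 11/8
6 of 14 · BBRRBB · max L 11/8 · min R 3/2 -> 23/16
7 of 14 · BBRRBBR · max L 11/8 · min R 23/16 -> 45/32
8 of 14 · BBRRBBRR · max L 11/8 · min R 45/32 -> 89/64
9 of 14 · BBRRBBRRR · max L 11/8 · min R 89/64 -> 177/128
10 of 14 · BBRRBBRRRR · max L 11/8 · min R 177/128 -> 353/256
11 of 14 · BBRRBBRRRRR · max L 11/8 · min R 353/256 -> 705/512
12 of 14 · BBRRBBRRRRRB · max L 705/512 · min R 353/256 -> 1411/1024
13 of 14 · BBRRBBRRRRRBB · max L 1411/1024 · min R 353/256 -> 2823/2048
14 of 14 · BBRRBBRRRRRBBB · max L 2823/2048 · min R 353/256 -> 5647/4096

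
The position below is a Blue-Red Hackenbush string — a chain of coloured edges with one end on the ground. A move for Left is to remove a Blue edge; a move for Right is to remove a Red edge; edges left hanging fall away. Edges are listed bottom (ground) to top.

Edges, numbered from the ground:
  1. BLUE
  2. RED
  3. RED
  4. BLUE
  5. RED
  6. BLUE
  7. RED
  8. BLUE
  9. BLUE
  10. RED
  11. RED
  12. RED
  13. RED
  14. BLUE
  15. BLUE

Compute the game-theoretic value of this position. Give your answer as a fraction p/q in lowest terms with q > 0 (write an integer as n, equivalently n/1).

5511/16384

Prefix values for BLUE RED RED BLUE RED BLUE RED BLUE BLUE RED RED RED RED BLUE BLUE via {L|R} + simplicity:
step 1: add BLUE to get B; options L={ 0 } R={  } so 1
step 2: add RED to get BR; options L={ 0 } R={ 1 } so 1/2
step 3: add RED to get BRR; options L={ 0 } R={ 1/2 1 } so 1/4
step 4: add BLUE to get BRRB; options L={ 0 1/4 } R={ 1/2 1 } so 3/8
step 5: add RED to get BRRBR; options L={ 0 1/4 } R={ 3/8 1/2 1 } so 5/16
step 6: add BLUE to get BRRBRB; options L={ 0 1/4 5/16 } R={ 3/8 1/2 1 } so 11/32
step 7: add RED to get BRRBRBR; options L={ 0 1/4 5/16 } R={ 11/32 3/8 1/2 1 } so 21/64
step 8: add BLUE to get BRRBRBRB; options L={ 0 1/4 5/16 21/64 } R={ 11/32 3/8 1/2 1 } so 43/128
step 9: add BLUE to get BRRBRBRBB; options L={ 0 1/4 5/16 21/64 43/128 } R={ 11/32 3/8 1/2 1 } so 87/256
step 10: add RED to get BRRBRBRBBR; options L={ 0 1/4 5/16 21/64 43/128 } R={ 87/256 11/32 3/8 1/2 1 } so 173/512
step 11: add RED to get BRRBRBRBBRR; options L={ 0 1/4 5/16 21/64 43/128 } R={ 173/512 87/256 11/32 3/8 1/2 1 } so 345/1024
step 12: add RED to get BRRBRBRBBRRR; options L={ 0 1/4 5/16 21/64 43/128 } R={ 345/1024 173/512 87/256 11/32 3/8 1/2 1 } so 689/2048
step 13: add RED to get BRRBRBRBBRRRR; options L={ 0 1/4 5/16 21/64 43/128 } R={ 689/2048 345/1024 173/512 87/256 11/32 3/8 1/2 1 } so 1377/4096
step 14: add BLUE to get BRRBRBRBBRRRRB; options L={ 0 1/4 5/16 21/64 43/128 1377/4096 } R={ 689/2048 345/1024 173/512 87/256 11/32 3/8 1/2 1 } so 2755/8192
step 15: add BLUE to get BRRBRBRBBRRRRBB; options L={ 0 1/4 5/16 21/64 43/128 1377/4096 2755/8192 } R={ 689/2048 345/1024 173/512 87/256 11/32 3/8 1/2 1 } so 5511/16384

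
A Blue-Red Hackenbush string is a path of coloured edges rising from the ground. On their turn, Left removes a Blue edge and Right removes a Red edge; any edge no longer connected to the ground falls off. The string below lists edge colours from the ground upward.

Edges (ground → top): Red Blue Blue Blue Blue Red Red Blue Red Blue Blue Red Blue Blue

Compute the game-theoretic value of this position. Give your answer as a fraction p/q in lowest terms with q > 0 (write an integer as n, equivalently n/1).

-841/8192

value(R) = { ∅ | 0 } gives -1
value(RB) = { -1 | 0 } gives -1/2
value(RBB) = { -1,-1/2 | 0 } gives -1/4
value(RBBB) = { -1,-1/2,-1/4 | 0 } gives -1/8
value(RBBBB) = { -1,-1/2,-1/4,-1/8 | 0 } gives -1/16
value(RBBBBR) = { -1,-1/2,-1/4,-1/8 | -1/16,0 } gives -3/32
value(RBBBBRR) = { -1,-1/2,-1/4,-1/8 | -3/32,-1/16,0 } gives -7/64
value(RBBBBRRB) = { -1,-1/2,-1/4,-1/8,-7/64 | -3/32,-1/16,0 } gives -13/128
value(RBBBBRRBR) = { -1,-1/2,-1/4,-1/8,-7/64 | -13/128,-3/32,-1/16,0 } gives -27/256
value(RBBBBRRBRB) = { -1,-1/2,-1/4,-1/8,-7/64,-27/256 | -13/128,-3/32,-1/16,0 } gives -53/512
value(RBBBBRRBRBB) = { -1,-1/2,-1/4,-1/8,-7/64,-27/256,-53/512 | -13/128,-3/32,-1/16,0 } gives -105/1024
value(RBBBBRRBRBBR) = { -1,-1/2,-1/4,-1/8,-7/64,-27/256,-53/512 | -105/1024,-13/128,-3/32,-1/16,0 } gives -211/2048
value(RBBBBRRBRBBRB) = { -1,-1/2,-1/4,-1/8,-7/64,-27/256,-53/512,-211/2048 | -105/1024,-13/128,-3/32,-1/16,0 } gives -421/4096
value(RBBBBRRBRBBRBB) = { -1,-1/2,-1/4,-1/8,-7/64,-27/256,-53/512,-211/2048,-421/4096 | -105/1024,-13/128,-3/32,-1/16,0 } gives -841/8192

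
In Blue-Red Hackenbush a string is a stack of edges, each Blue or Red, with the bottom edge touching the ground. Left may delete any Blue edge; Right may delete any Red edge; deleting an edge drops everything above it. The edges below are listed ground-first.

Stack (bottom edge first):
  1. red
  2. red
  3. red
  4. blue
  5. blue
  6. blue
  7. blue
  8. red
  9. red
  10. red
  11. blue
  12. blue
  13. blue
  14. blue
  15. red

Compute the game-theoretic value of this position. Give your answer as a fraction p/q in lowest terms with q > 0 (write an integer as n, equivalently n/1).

Build v(s[:k]) for k = 1..15, string s = red red red blue blue blue blue red red red blue blue blue blue red.
v(r) = { — | 0 } so -1
v(rr) = { — | -1,0 } so -2
v(rrr) = { — | -2,-1,0 } so -3
v(rrrb) = { -3 | -2,-1,0 } so -5/2
v(rrrbb) = { -3,-5/2 | -2,-1,0 } so -9/4
v(rrrbbb) = { -3,-5/2,-9/4 | -2,-1,0 } so -17/8
v(rrrbbbb) = { -3,-5/2,-9/4,-17/8 | -2,-1,0 } so -33/16
v(rrrbbbbr) = { -3,-5/2,-9/4,-17/8 | -33/16,-2,-1,0 } so -67/32
v(rrrbbbbrr) = { -3,-5/2,-9/4,-17/8 | -67/32,-33/16,-2,-1,0 } so -135/64
v(rrrbbbbrrr) = { -3,-5/2,-9/4,-17/8 | -135/64,-67/32,-33/16,-2,-1,0 } so -271/128
v(rrrbbbbrrrb) = { -3,-5/2,-9/4,-17/8,-271/128 | -135/64,-67/32,-33/16,-2,-1,0 } so -541/256
v(rrrbbbbrrrbb) = { -3,-5/2,-9/4,-17/8,-271/128,-541/256 | -135/64,-67/32,-33/16,-2,-1,0 } so -1081/512
v(rrrbbbbrrrbbb) = { -3,-5/2,-9/4,-17/8,-271/128,-541/256,-1081/512 | -135/64,-67/32,-33/16,-2,-1,0 } so -2161/1024
v(rrrbbbbrrrbbbb) = { -3,-5/2,-9/4,-17/8,-271/128,-541/256,-1081/512,-2161/1024 | -135/64,-67/32,-33/16,-2,-1,0 } so -4321/2048
v(rrrbbbbrrrbbbbr) = { -3,-5/2,-9/4,-17/8,-271/128,-541/256,-1081/512,-2161/1024 | -4321/2048,-135/64,-67/32,-33/16,-2,-1,0 } so -8643/4096

-8643/4096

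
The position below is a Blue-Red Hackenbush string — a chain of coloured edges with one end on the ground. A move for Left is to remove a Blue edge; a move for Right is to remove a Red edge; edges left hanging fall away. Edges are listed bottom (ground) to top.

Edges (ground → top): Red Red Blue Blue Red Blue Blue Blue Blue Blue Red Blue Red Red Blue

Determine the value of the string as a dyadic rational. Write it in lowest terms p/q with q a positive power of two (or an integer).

Build G(s[:k]) for k = 1..15, string s = Red Red Blue Blue Red Blue Blue Blue Blue Blue Red Blue Red Red Blue.
edge 1 of 15 (Red): {  | 0 } — -1
edge 2 of 15 (Red): {  | -1,0 } — -2
edge 3 of 15 (Blue): { -2 | -1,0 } — -3/2
edge 4 of 15 (Blue): { -2,-3/2 | -1,0 } — -5/4
edge 5 of 15 (Red): { -2,-3/2 | -5/4,-1,0 } — -11/8
edge 6 of 15 (Blue): { -2,-3/2,-11/8 | -5/4,-1,0 } — -21/16
edge 7 of 15 (Blue): { -2,-3/2,-11/8,-21/16 | -5/4,-1,0 } — -41/32
edge 8 of 15 (Blue): { -2,-3/2,-11/8,-21/16,-41/32 | -5/4,-1,0 } — -81/64
edge 9 of 15 (Blue): { -2,-3/2,-11/8,-21/16,-41/32,-81/64 | -5/4,-1,0 } — -161/128
edge 10 of 15 (Blue): { -2,-3/2,-11/8,-21/16,-41/32,-81/64,-161/128 | -5/4,-1,0 } — -321/256
edge 11 of 15 (Red): { -2,-3/2,-11/8,-21/16,-41/32,-81/64,-161/128 | -321/256,-5/4,-1,0 } — -643/512
edge 12 of 15 (Blue): { -2,-3/2,-11/8,-21/16,-41/32,-81/64,-161/128,-643/512 | -321/256,-5/4,-1,0 } — -1285/1024
edge 13 of 15 (Red): { -2,-3/2,-11/8,-21/16,-41/32,-81/64,-161/128,-643/512 | -1285/1024,-321/256,-5/4,-1,0 } — -2571/2048
edge 14 of 15 (Red): { -2,-3/2,-11/8,-21/16,-41/32,-81/64,-161/128,-643/512 | -2571/2048,-1285/1024,-321/256,-5/4,-1,0 } — -5143/4096
edge 15 of 15 (Blue): { -2,-3/2,-11/8,-21/16,-41/32,-81/64,-161/128,-643/512,-5143/4096 | -2571/2048,-1285/1024,-321/256,-5/4,-1,0 } — -10285/8192

-10285/8192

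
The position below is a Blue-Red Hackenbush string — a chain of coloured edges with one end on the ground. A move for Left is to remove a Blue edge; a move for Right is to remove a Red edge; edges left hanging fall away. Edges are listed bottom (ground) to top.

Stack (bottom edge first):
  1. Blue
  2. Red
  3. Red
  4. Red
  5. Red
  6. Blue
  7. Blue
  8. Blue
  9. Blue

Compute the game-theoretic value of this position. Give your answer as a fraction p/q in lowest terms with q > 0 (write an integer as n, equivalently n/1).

31/256

Recurse on prefixes of the 9-edge string Blue Red Red Red Red Blue Blue Blue Blue:
step 1: add Blue to get B; options L={ 0 } R={ — } — 1
step 2: add Red to get BR; options L={ 0 } R={ 1 } — 1/2
step 3: add Red to get BRR; options L={ 0 } R={ 1/2 1 } — 1/4
step 4: add Red to get BRRR; options L={ 0 } R={ 1/4 1/2 1 } — 1/8
step 5: add Red to get BRRRR; options L={ 0 } R={ 1/8 1/4 1/2 1 } — 1/16
step 6: add Blue to get BRRRRB; options L={ 0 1/16 } R={ 1/8 1/4 1/2 1 } — 3/32
step 7: add Blue to get BRRRRBB; options L={ 0 1/16 3/32 } R={ 1/8 1/4 1/2 1 } — 7/64
step 8: add Blue to get BRRRRBBB; options L={ 0 1/16 3/32 7/64 } R={ 1/8 1/4 1/2 1 } — 15/128
step 9: add Blue to get BRRRRBBBB; options L={ 0 1/16 3/32 7/64 15/128 } R={ 1/8 1/4 1/2 1 } — 31/256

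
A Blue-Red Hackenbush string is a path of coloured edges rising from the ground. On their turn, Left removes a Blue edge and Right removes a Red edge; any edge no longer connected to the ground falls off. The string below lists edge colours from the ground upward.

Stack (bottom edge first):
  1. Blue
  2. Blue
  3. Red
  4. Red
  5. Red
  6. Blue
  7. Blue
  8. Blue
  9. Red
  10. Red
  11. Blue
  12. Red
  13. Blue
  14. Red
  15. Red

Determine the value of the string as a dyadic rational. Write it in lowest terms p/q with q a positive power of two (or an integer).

Recurse on prefixes of the 15-edge string Blue Blue Red Red Red Blue Blue Blue Red Red Blue Red Blue Red Red:
edge 1 of 15 (Blue): { 0 | (no moves) } → 1
edge 2 of 15 (Blue): { 0,1 | (no moves) } → 2
edge 3 of 15 (Red): { 0,1 | 2 } → 3/2
edge 4 of 15 (Red): { 0,1 | 3/2,2 } → 5/4
edge 5 of 15 (Red): { 0,1 | 5/4,3/2,2 } → 9/8
edge 6 of 15 (Blue): { 0,1,9/8 | 5/4,3/2,2 } → 19/16
edge 7 of 15 (Blue): { 0,1,9/8,19/16 | 5/4,3/2,2 } → 39/32
edge 8 of 15 (Blue): { 0,1,9/8,19/16,39/32 | 5/4,3/2,2 } → 79/64
edge 9 of 15 (Red): { 0,1,9/8,19/16,39/32 | 79/64,5/4,3/2,2 } → 157/128
edge 10 of 15 (Red): { 0,1,9/8,19/16,39/32 | 157/128,79/64,5/4,3/2,2 } → 313/256
edge 11 of 15 (Blue): { 0,1,9/8,19/16,39/32,313/256 | 157/128,79/64,5/4,3/2,2 } → 627/512
edge 12 of 15 (Red): { 0,1,9/8,19/16,39/32,313/256 | 627/512,157/128,79/64,5/4,3/2,2 } → 1253/1024
edge 13 of 15 (Blue): { 0,1,9/8,19/16,39/32,313/256,1253/1024 | 627/512,157/128,79/64,5/4,3/2,2 } → 2507/2048
edge 14 of 15 (Red): { 0,1,9/8,19/16,39/32,313/256,1253/1024 | 2507/2048,627/512,157/128,79/64,5/4,3/2,2 } → 5013/4096
edge 15 of 15 (Red): { 0,1,9/8,19/16,39/32,313/256,1253/1024 | 5013/4096,2507/2048,627/512,157/128,79/64,5/4,3/2,2 } → 10025/8192

10025/8192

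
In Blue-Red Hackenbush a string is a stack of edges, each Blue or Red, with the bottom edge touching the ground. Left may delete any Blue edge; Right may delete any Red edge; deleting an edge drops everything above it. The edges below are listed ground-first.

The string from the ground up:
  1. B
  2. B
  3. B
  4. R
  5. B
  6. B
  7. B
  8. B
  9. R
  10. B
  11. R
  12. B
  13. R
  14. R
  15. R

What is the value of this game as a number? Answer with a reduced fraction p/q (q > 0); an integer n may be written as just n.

B: Left { 0 }, Right { ∅ } => simplest 1
BB: Left { 0 1 }, Right { ∅ } => simplest 2
BBB: Left { 0 1 2 }, Right { ∅ } => simplest 3
BBBR: Left { 0 1 2 }, Right { 3 } => simplest 5/2
BBBRB: Left { 0 1 2 5/2 }, Right { 3 } => simplest 11/4
BBBRBB: Left { 0 1 2 5/2 11/4 }, Right { 3 } => simplest 23/8
BBBRBBB: Left { 0 1 2 5/2 11/4 23/8 }, Right { 3 } => simplest 47/16
BBBRBBBB: Left { 0 1 2 5/2 11/4 23/8 47/16 }, Right { 3 } => simplest 95/32
BBBRBBBBR: Left { 0 1 2 5/2 11/4 23/8 47/16 }, Right { 95/32 3 } => simplest 189/64
BBBRBBBBRB: Left { 0 1 2 5/2 11/4 23/8 47/16 189/64 }, Right { 95/32 3 } => simplest 379/128
BBBRBBBBRBR: Left { 0 1 2 5/2 11/4 23/8 47/16 189/64 }, Right { 379/128 95/32 3 } => simplest 757/256
BBBRBBBBRBRB: Left { 0 1 2 5/2 11/4 23/8 47/16 189/64 757/256 }, Right { 379/128 95/32 3 } => simplest 1515/512
BBBRBBBBRBRBR: Left { 0 1 2 5/2 11/4 23/8 47/16 189/64 757/256 }, Right { 1515/512 379/128 95/32 3 } => simplest 3029/1024
BBBRBBBBRBRBRR: Left { 0 1 2 5/2 11/4 23/8 47/16 189/64 757/256 }, Right { 3029/1024 1515/512 379/128 95/32 3 } => simplest 6057/2048
BBBRBBBBRBRBRRR: Left { 0 1 2 5/2 11/4 23/8 47/16 189/64 757/256 }, Right { 6057/2048 3029/1024 1515/512 379/128 95/32 3 } => simplest 12113/4096

12113/4096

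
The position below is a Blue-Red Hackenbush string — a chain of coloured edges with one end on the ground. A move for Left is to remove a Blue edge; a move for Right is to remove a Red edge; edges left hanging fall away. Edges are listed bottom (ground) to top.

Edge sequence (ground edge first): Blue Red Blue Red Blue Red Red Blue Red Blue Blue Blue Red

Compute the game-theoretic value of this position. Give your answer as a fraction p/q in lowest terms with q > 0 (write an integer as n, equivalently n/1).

val(B) = { 0 | · } — 1
val(BR) = { 0 | 1 } — 1/2
val(BRB) = { 0 1/2 | 1 } — 3/4
val(BRBR) = { 0 1/2 | 3/4 1 } — 5/8
val(BRBRB) = { 0 1/2 5/8 | 3/4 1 } — 11/16
val(BRBRBR) = { 0 1/2 5/8 | 11/16 3/4 1 } — 21/32
val(BRBRBRR) = { 0 1/2 5/8 | 21/32 11/16 3/4 1 } — 41/64
val(BRBRBRRB) = { 0 1/2 5/8 41/64 | 21/32 11/16 3/4 1 } — 83/128
val(BRBRBRRBR) = { 0 1/2 5/8 41/64 | 83/128 21/32 11/16 3/4 1 } — 165/256
val(BRBRBRRBRB) = { 0 1/2 5/8 41/64 165/256 | 83/128 21/32 11/16 3/4 1 } — 331/512
val(BRBRBRRBRBB) = { 0 1/2 5/8 41/64 165/256 331/512 | 83/128 21/32 11/16 3/4 1 } — 663/1024
val(BRBRBRRBRBBB) = { 0 1/2 5/8 41/64 165/256 331/512 663/1024 | 83/128 21/32 11/16 3/4 1 } — 1327/2048
val(BRBRBRRBRBBBR) = { 0 1/2 5/8 41/64 165/256 331/512 663/1024 | 1327/2048 83/128 21/32 11/16 3/4 1 } — 2653/4096

2653/4096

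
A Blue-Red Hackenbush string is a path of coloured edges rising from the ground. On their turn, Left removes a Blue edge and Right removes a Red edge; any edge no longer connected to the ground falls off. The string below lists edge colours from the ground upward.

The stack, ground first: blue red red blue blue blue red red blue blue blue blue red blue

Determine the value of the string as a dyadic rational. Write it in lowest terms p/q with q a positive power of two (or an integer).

3707/8192

step 1: add blue to get b; options L={ 0 } R={ none } = 1
step 2: add red to get br; options L={ 0 } R={ 1 } = 1/2
step 3: add red to get brr; options L={ 0 } R={ 1/2; 1 } = 1/4
step 4: add blue to get brrb; options L={ 0; 1/4 } R={ 1/2; 1 } = 3/8
step 5: add blue to get brrbb; options L={ 0; 1/4; 3/8 } R={ 1/2; 1 } = 7/16
step 6: add blue to get brrbbb; options L={ 0; 1/4; 3/8; 7/16 } R={ 1/2; 1 } = 15/32
step 7: add red to get brrbbbr; options L={ 0; 1/4; 3/8; 7/16 } R={ 15/32; 1/2; 1 } = 29/64
step 8: add red to get brrbbbrr; options L={ 0; 1/4; 3/8; 7/16 } R={ 29/64; 15/32; 1/2; 1 } = 57/128
step 9: add blue to get brrbbbrrb; options L={ 0; 1/4; 3/8; 7/16; 57/128 } R={ 29/64; 15/32; 1/2; 1 } = 115/256
step 10: add blue to get brrbbbrrbb; options L={ 0; 1/4; 3/8; 7/16; 57/128; 115/256 } R={ 29/64; 15/32; 1/2; 1 } = 231/512
step 11: add blue to get brrbbbrrbbb; options L={ 0; 1/4; 3/8; 7/16; 57/128; 115/256; 231/512 } R={ 29/64; 15/32; 1/2; 1 } = 463/1024
step 12: add blue to get brrbbbrrbbbb; options L={ 0; 1/4; 3/8; 7/16; 57/128; 115/256; 231/512; 463/1024 } R={ 29/64; 15/32; 1/2; 1 } = 927/2048
step 13: add red to get brrbbbrrbbbbr; options L={ 0; 1/4; 3/8; 7/16; 57/128; 115/256; 231/512; 463/1024 } R={ 927/2048; 29/64; 15/32; 1/2; 1 } = 1853/4096
step 14: add blue to get brrbbbrrbbbbrb; options L={ 0; 1/4; 3/8; 7/16; 57/128; 115/256; 231/512; 463/1024; 1853/4096 } R={ 927/2048; 29/64; 15/32; 1/2; 1 } = 3707/8192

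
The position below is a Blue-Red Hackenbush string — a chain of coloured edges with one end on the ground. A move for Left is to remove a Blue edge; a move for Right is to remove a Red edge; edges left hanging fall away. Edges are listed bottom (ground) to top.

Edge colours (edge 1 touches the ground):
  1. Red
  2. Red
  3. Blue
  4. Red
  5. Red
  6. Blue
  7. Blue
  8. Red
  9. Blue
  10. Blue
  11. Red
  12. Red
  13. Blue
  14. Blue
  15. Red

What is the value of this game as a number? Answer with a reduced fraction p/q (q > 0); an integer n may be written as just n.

edge 1 of 15 (Red): { (no moves) | 0 } → -1
edge 2 of 15 (Red): { (no moves) | -1,0 } → -2
edge 3 of 15 (Blue): { -2 | -1,0 } → -3/2
edge 4 of 15 (Red): { -2 | -3/2,-1,0 } → -7/4
edge 5 of 15 (Red): { -2 | -7/4,-3/2,-1,0 } → -15/8
edge 6 of 15 (Blue): { -2,-15/8 | -7/4,-3/2,-1,0 } → -29/16
edge 7 of 15 (Blue): { -2,-15/8,-29/16 | -7/4,-3/2,-1,0 } → -57/32
edge 8 of 15 (Red): { -2,-15/8,-29/16 | -57/32,-7/4,-3/2,-1,0 } → -115/64
edge 9 of 15 (Blue): { -2,-15/8,-29/16,-115/64 | -57/32,-7/4,-3/2,-1,0 } → -229/128
edge 10 of 15 (Blue): { -2,-15/8,-29/16,-115/64,-229/128 | -57/32,-7/4,-3/2,-1,0 } → -457/256
edge 11 of 15 (Red): { -2,-15/8,-29/16,-115/64,-229/128 | -457/256,-57/32,-7/4,-3/2,-1,0 } → -915/512
edge 12 of 15 (Red): { -2,-15/8,-29/16,-115/64,-229/128 | -915/512,-457/256,-57/32,-7/4,-3/2,-1,0 } → -1831/1024
edge 13 of 15 (Blue): { -2,-15/8,-29/16,-115/64,-229/128,-1831/1024 | -915/512,-457/256,-57/32,-7/4,-3/2,-1,0 } → -3661/2048
edge 14 of 15 (Blue): { -2,-15/8,-29/16,-115/64,-229/128,-1831/1024,-3661/2048 | -915/512,-457/256,-57/32,-7/4,-3/2,-1,0 } → -7321/4096
edge 15 of 15 (Red): { -2,-15/8,-29/16,-115/64,-229/128,-1831/1024,-3661/2048 | -7321/4096,-915/512,-457/256,-57/32,-7/4,-3/2,-1,0 } → -14643/8192

-14643/8192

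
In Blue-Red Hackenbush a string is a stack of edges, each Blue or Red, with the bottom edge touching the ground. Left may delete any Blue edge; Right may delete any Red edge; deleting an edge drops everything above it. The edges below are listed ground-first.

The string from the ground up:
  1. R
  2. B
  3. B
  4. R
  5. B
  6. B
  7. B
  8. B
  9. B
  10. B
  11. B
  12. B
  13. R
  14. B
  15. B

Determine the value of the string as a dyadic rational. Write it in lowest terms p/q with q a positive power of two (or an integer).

-4105/16384

R: Left { · }, Right { 0 } so simplest -1
RB: Left { -1 }, Right { 0 } so simplest -1/2
RBB: Left { -1, -1/2 }, Right { 0 } so simplest -1/4
RBBR: Left { -1, -1/2 }, Right { -1/4, 0 } so simplest -3/8
RBBRB: Left { -1, -1/2, -3/8 }, Right { -1/4, 0 } so simplest -5/16
RBBRBB: Left { -1, -1/2, -3/8, -5/16 }, Right { -1/4, 0 } so simplest -9/32
RBBRBBB: Left { -1, -1/2, -3/8, -5/16, -9/32 }, Right { -1/4, 0 } so simplest -17/64
RBBRBBBB: Left { -1, -1/2, -3/8, -5/16, -9/32, -17/64 }, Right { -1/4, 0 } so simplest -33/128
RBBRBBBBB: Left { -1, -1/2, -3/8, -5/16, -9/32, -17/64, -33/128 }, Right { -1/4, 0 } so simplest -65/256
RBBRBBBBBB: Left { -1, -1/2, -3/8, -5/16, -9/32, -17/64, -33/128, -65/256 }, Right { -1/4, 0 } so simplest -129/512
RBBRBBBBBBB: Left { -1, -1/2, -3/8, -5/16, -9/32, -17/64, -33/128, -65/256, -129/512 }, Right { -1/4, 0 } so simplest -257/1024
RBBRBBBBBBBB: Left { -1, -1/2, -3/8, -5/16, -9/32, -17/64, -33/128, -65/256, -129/512, -257/1024 }, Right { -1/4, 0 } so simplest -513/2048
RBBRBBBBBBBBR: Left { -1, -1/2, -3/8, -5/16, -9/32, -17/64, -33/128, -65/256, -129/512, -257/1024 }, Right { -513/2048, -1/4, 0 } so simplest -1027/4096
RBBRBBBBBBBBRB: Left { -1, -1/2, -3/8, -5/16, -9/32, -17/64, -33/128, -65/256, -129/512, -257/1024, -1027/4096 }, Right { -513/2048, -1/4, 0 } so simplest -2053/8192
RBBRBBBBBBBBRBB: Left { -1, -1/2, -3/8, -5/16, -9/32, -17/64, -33/128, -65/256, -129/512, -257/1024, -1027/4096, -2053/8192 }, Right { -513/2048, -1/4, 0 } so simplest -4105/16384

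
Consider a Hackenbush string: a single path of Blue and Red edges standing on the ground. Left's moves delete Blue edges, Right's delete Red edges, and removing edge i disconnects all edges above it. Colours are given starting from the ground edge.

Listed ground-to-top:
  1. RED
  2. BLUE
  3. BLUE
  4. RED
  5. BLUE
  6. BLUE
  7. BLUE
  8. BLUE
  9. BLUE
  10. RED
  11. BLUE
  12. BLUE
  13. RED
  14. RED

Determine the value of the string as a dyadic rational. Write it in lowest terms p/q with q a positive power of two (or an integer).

Prefix values for RED BLUE BLUE RED BLUE BLUE BLUE BLUE BLUE RED BLUE BLUE RED RED via {L|R} + simplicity:
step 1: add RED to get R; options L={  } R={ 0 } → -1
step 2: add BLUE to get RB; options L={ -1 } R={ 0 } → -1/2
step 3: add BLUE to get RBB; options L={ -1; -1/2 } R={ 0 } → -1/4
step 4: add RED to get RBBR; options L={ -1; -1/2 } R={ -1/4; 0 } → -3/8
step 5: add BLUE to get RBBRB; options L={ -1; -1/2; -3/8 } R={ -1/4; 0 } → -5/16
step 6: add BLUE to get RBBRBB; options L={ -1; -1/2; -3/8; -5/16 } R={ -1/4; 0 } → -9/32
step 7: add BLUE to get RBBRBBB; options L={ -1; -1/2; -3/8; -5/16; -9/32 } R={ -1/4; 0 } → -17/64
step 8: add BLUE to get RBBRBBBB; options L={ -1; -1/2; -3/8; -5/16; -9/32; -17/64 } R={ -1/4; 0 } → -33/128
step 9: add BLUE to get RBBRBBBBB; options L={ -1; -1/2; -3/8; -5/16; -9/32; -17/64; -33/128 } R={ -1/4; 0 } → -65/256
step 10: add RED to get RBBRBBBBBR; options L={ -1; -1/2; -3/8; -5/16; -9/32; -17/64; -33/128 } R={ -65/256; -1/4; 0 } → -131/512
step 11: add BLUE to get RBBRBBBBBRB; options L={ -1; -1/2; -3/8; -5/16; -9/32; -17/64; -33/128; -131/512 } R={ -65/256; -1/4; 0 } → -261/1024
step 12: add BLUE to get RBBRBBBBBRBB; options L={ -1; -1/2; -3/8; -5/16; -9/32; -17/64; -33/128; -131/512; -261/1024 } R={ -65/256; -1/4; 0 } → -521/2048
step 13: add RED to get RBBRBBBBBRBBR; options L={ -1; -1/2; -3/8; -5/16; -9/32; -17/64; -33/128; -131/512; -261/1024 } R={ -521/2048; -65/256; -1/4; 0 } → -1043/4096
step 14: add RED to get RBBRBBBBBRBBRR; options L={ -1; -1/2; -3/8; -5/16; -9/32; -17/64; -33/128; -131/512; -261/1024 } R={ -1043/4096; -521/2048; -65/256; -1/4; 0 } → -2087/8192

-2087/8192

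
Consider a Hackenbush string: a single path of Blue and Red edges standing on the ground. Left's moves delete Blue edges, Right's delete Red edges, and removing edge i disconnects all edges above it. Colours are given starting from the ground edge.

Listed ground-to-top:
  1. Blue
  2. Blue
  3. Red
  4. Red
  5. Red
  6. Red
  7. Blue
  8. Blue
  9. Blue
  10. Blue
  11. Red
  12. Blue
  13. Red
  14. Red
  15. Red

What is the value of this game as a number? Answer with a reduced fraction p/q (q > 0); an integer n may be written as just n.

Recurse on prefixes of the 15-edge string Blue Blue Red Red Red Red Blue Blue Blue Blue Red Blue Red Red Red:
val(B) = { 0 | none } — 1
val(BB) = { 0 1 | none } — 2
val(BBR) = { 0 1 | 2 } — 3/2
val(BBRR) = { 0 1 | 3/2 2 } — 5/4
val(BBRRR) = { 0 1 | 5/4 3/2 2 } — 9/8
val(BBRRRR) = { 0 1 | 9/8 5/4 3/2 2 } — 17/16
val(BBRRRRB) = { 0 1 17/16 | 9/8 5/4 3/2 2 } — 35/32
val(BBRRRRBB) = { 0 1 17/16 35/32 | 9/8 5/4 3/2 2 } — 71/64
val(BBRRRRBBB) = { 0 1 17/16 35/32 71/64 | 9/8 5/4 3/2 2 } — 143/128
val(BBRRRRBBBB) = { 0 1 17/16 35/32 71/64 143/128 | 9/8 5/4 3/2 2 } — 287/256
val(BBRRRRBBBBR) = { 0 1 17/16 35/32 71/64 143/128 | 287/256 9/8 5/4 3/2 2 } — 573/512
val(BBRRRRBBBBRB) = { 0 1 17/16 35/32 71/64 143/128 573/512 | 287/256 9/8 5/4 3/2 2 } — 1147/1024
val(BBRRRRBBBBRBR) = { 0 1 17/16 35/32 71/64 143/128 573/512 | 1147/1024 287/256 9/8 5/4 3/2 2 } — 2293/2048
val(BBRRRRBBBBRBRR) = { 0 1 17/16 35/32 71/64 143/128 573/512 | 2293/2048 1147/1024 287/256 9/8 5/4 3/2 2 } — 4585/4096
val(BBRRRRBBBBRBRRR) = { 0 1 17/16 35/32 71/64 143/128 573/512 | 4585/4096 2293/2048 1147/1024 287/256 9/8 5/4 3/2 2 } — 9169/8192

9169/8192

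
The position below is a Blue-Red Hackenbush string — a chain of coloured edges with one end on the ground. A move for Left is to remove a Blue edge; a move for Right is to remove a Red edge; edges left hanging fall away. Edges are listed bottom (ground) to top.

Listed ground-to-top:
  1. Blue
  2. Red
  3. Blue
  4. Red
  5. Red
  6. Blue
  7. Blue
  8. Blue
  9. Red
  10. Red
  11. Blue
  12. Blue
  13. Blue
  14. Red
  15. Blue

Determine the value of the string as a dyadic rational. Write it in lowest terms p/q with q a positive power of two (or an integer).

Prefix values for Blue Red Blue Red Red Blue Blue Blue Red Red Blue Blue Blue Red Blue via {L|R} + simplicity:
B: Left { 0 }, Right { ∅ } — simplest 1
BR: Left { 0 }, Right { 1 } — simplest 1/2
BRB: Left { 0 1/2 }, Right { 1 } — simplest 3/4
BRBR: Left { 0 1/2 }, Right { 3/4 1 } — simplest 5/8
BRBRR: Left { 0 1/2 }, Right { 5/8 3/4 1 } — simplest 9/16
BRBRRB: Left { 0 1/2 9/16 }, Right { 5/8 3/4 1 } — simplest 19/32
BRBRRBB: Left { 0 1/2 9/16 19/32 }, Right { 5/8 3/4 1 } — simplest 39/64
BRBRRBBB: Left { 0 1/2 9/16 19/32 39/64 }, Right { 5/8 3/4 1 } — simplest 79/128
BRBRRBBBR: Left { 0 1/2 9/16 19/32 39/64 }, Right { 79/128 5/8 3/4 1 } — simplest 157/256
BRBRRBBBRR: Left { 0 1/2 9/16 19/32 39/64 }, Right { 157/256 79/128 5/8 3/4 1 } — simplest 313/512
BRBRRBBBRRB: Left { 0 1/2 9/16 19/32 39/64 313/512 }, Right { 157/256 79/128 5/8 3/4 1 } — simplest 627/1024
BRBRRBBBRRBB: Left { 0 1/2 9/16 19/32 39/64 313/512 627/1024 }, Right { 157/256 79/128 5/8 3/4 1 } — simplest 1255/2048
BRBRRBBBRRBBB: Left { 0 1/2 9/16 19/32 39/64 313/512 627/1024 1255/2048 }, Right { 157/256 79/128 5/8 3/4 1 } — simplest 2511/4096
BRBRRBBBRRBBBR: Left { 0 1/2 9/16 19/32 39/64 313/512 627/1024 1255/2048 }, Right { 2511/4096 157/256 79/128 5/8 3/4 1 } — simplest 5021/8192
BRBRRBBBRRBBBRB: Left { 0 1/2 9/16 19/32 39/64 313/512 627/1024 1255/2048 5021/8192 }, Right { 2511/4096 157/256 79/128 5/8 3/4 1 } — simplest 10043/16384

10043/16384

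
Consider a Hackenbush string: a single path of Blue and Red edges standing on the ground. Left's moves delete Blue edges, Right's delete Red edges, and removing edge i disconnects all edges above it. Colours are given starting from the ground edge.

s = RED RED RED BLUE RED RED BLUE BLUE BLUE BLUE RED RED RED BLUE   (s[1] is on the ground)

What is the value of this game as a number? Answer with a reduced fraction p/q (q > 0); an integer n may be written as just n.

-5661/2048

value(R) = { (no moves) | 0 } so -1
value(RR) = { (no moves) | -1,0 } so -2
value(RRR) = { (no moves) | -2,-1,0 } so -3
value(RRRB) = { -3 | -2,-1,0 } so -5/2
value(RRRBR) = { -3 | -5/2,-2,-1,0 } so -11/4
value(RRRBRR) = { -3 | -11/4,-5/2,-2,-1,0 } so -23/8
value(RRRBRRB) = { -3,-23/8 | -11/4,-5/2,-2,-1,0 } so -45/16
value(RRRBRRBB) = { -3,-23/8,-45/16 | -11/4,-5/2,-2,-1,0 } so -89/32
value(RRRBRRBBB) = { -3,-23/8,-45/16,-89/32 | -11/4,-5/2,-2,-1,0 } so -177/64
value(RRRBRRBBBB) = { -3,-23/8,-45/16,-89/32,-177/64 | -11/4,-5/2,-2,-1,0 } so -353/128
value(RRRBRRBBBBR) = { -3,-23/8,-45/16,-89/32,-177/64 | -353/128,-11/4,-5/2,-2,-1,0 } so -707/256
value(RRRBRRBBBBRR) = { -3,-23/8,-45/16,-89/32,-177/64 | -707/256,-353/128,-11/4,-5/2,-2,-1,0 } so -1415/512
value(RRRBRRBBBBRRR) = { -3,-23/8,-45/16,-89/32,-177/64 | -1415/512,-707/256,-353/128,-11/4,-5/2,-2,-1,0 } so -2831/1024
value(RRRBRRBBBBRRRB) = { -3,-23/8,-45/16,-89/32,-177/64,-2831/1024 | -1415/512,-707/256,-353/128,-11/4,-5/2,-2,-1,0 } so -5661/2048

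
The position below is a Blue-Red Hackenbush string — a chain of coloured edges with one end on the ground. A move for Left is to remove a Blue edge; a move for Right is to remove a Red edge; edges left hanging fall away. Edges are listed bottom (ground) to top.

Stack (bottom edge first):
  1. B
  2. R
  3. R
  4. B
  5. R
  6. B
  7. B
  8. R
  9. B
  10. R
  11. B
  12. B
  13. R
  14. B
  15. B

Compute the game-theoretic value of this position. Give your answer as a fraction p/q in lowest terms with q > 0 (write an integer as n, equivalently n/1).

val(B) = { 0 | ∅ } ⇒ 1
val(BR) = { 0 | 1 } ⇒ 1/2
val(BRR) = { 0 | 1/2; 1 } ⇒ 1/4
val(BRRB) = { 0; 1/4 | 1/2; 1 } ⇒ 3/8
val(BRRBR) = { 0; 1/4 | 3/8; 1/2; 1 } ⇒ 5/16
val(BRRBRB) = { 0; 1/4; 5/16 | 3/8; 1/2; 1 } ⇒ 11/32
val(BRRBRBB) = { 0; 1/4; 5/16; 11/32 | 3/8; 1/2; 1 } ⇒ 23/64
val(BRRBRBBR) = { 0; 1/4; 5/16; 11/32 | 23/64; 3/8; 1/2; 1 } ⇒ 45/128
val(BRRBRBBRB) = { 0; 1/4; 5/16; 11/32; 45/128 | 23/64; 3/8; 1/2; 1 } ⇒ 91/256
val(BRRBRBBRBR) = { 0; 1/4; 5/16; 11/32; 45/128 | 91/256; 23/64; 3/8; 1/2; 1 } ⇒ 181/512
val(BRRBRBBRBRB) = { 0; 1/4; 5/16; 11/32; 45/128; 181/512 | 91/256; 23/64; 3/8; 1/2; 1 } ⇒ 363/1024
val(BRRBRBBRBRBB) = { 0; 1/4; 5/16; 11/32; 45/128; 181/512; 363/1024 | 91/256; 23/64; 3/8; 1/2; 1 } ⇒ 727/2048
val(BRRBRBBRBRBBR) = { 0; 1/4; 5/16; 11/32; 45/128; 181/512; 363/1024 | 727/2048; 91/256; 23/64; 3/8; 1/2; 1 } ⇒ 1453/4096
val(BRRBRBBRBRBBRB) = { 0; 1/4; 5/16; 11/32; 45/128; 181/512; 363/1024; 1453/4096 | 727/2048; 91/256; 23/64; 3/8; 1/2; 1 } ⇒ 2907/8192
val(BRRBRBBRBRBBRBB) = { 0; 1/4; 5/16; 11/32; 45/128; 181/512; 363/1024; 1453/4096; 2907/8192 | 727/2048; 91/256; 23/64; 3/8; 1/2; 1 } ⇒ 5815/16384

5815/16384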